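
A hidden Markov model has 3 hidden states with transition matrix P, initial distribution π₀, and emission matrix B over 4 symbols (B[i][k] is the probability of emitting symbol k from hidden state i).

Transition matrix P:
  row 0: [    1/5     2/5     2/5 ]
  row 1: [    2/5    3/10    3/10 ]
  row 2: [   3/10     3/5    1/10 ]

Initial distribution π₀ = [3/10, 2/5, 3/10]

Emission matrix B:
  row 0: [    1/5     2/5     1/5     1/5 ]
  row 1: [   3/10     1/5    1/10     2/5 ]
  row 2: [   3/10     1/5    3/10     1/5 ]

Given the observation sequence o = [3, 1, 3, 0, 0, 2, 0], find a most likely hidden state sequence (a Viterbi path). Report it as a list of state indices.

path = [1, 0, 1, 2, 1, 2, 1]

t=0: δ = [6.000e-02, 1.600e-01, 6.000e-02]  (obs o_0=3)
t=1: δ = [2.560e-02, 9.600e-03, 9.600e-03]  ψ = [1, 1, 1]  (obs o_1=1)
t=2: δ = [1.024e-03, 4.096e-03, 2.048e-03]  ψ = [0, 0, 0]  (obs o_2=3)
t=3: δ = [3.277e-04, 3.686e-04, 3.686e-04]  ψ = [1, 1, 1]  (obs o_3=0)
t=4: δ = [2.949e-05, 6.636e-05, 3.932e-05]  ψ = [1, 2, 0]  (obs o_4=0)
t=5: δ = [5.308e-06, 2.359e-06, 5.972e-06]  ψ = [1, 2, 1]  (obs o_5=2)
t=6: δ = [3.583e-07, 1.075e-06, 6.370e-07]  ψ = [2, 2, 0]  (obs o_6=0)
backtrack: best end state = 1; path = [1, 0, 1, 2, 1, 2, 1]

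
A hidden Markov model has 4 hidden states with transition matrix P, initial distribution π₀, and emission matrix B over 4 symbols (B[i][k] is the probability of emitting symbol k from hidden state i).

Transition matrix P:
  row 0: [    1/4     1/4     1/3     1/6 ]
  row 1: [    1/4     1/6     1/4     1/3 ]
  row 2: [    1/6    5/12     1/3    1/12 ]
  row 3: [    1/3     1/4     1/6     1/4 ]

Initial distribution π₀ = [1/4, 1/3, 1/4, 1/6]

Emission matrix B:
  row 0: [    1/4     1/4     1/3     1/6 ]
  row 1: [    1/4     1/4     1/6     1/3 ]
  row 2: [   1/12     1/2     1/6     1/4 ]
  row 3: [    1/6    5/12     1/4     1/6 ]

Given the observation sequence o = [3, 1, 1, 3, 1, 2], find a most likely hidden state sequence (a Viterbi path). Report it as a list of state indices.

t=0: δ = [4.167e-02, 1.111e-01, 6.250e-02, 2.778e-02]  (obs o_0=3)
t=1: δ = [6.944e-03, 6.510e-03, 1.389e-02, 1.543e-02]  ψ = [1, 2, 1, 1]  (obs o_1=1)
t=2: δ = [1.286e-03, 1.447e-03, 2.315e-03, 1.608e-03]  ψ = [3, 2, 2, 3]  (obs o_2=1)
t=3: δ = [8.931e-05, 3.215e-04, 1.929e-04, 8.038e-05]  ψ = [3, 2, 2, 1]  (obs o_3=3)
t=4: δ = [2.009e-05, 2.009e-05, 4.019e-05, 4.465e-05]  ψ = [1, 2, 1, 1]  (obs o_4=1)
t=5: δ = [4.961e-06, 2.791e-06, 2.233e-06, 2.791e-06]  ψ = [3, 2, 2, 3]  (obs o_5=2)
backtrack: best end state = 0; path = [1, 2, 2, 1, 3, 0]

path = [1, 2, 2, 1, 3, 0]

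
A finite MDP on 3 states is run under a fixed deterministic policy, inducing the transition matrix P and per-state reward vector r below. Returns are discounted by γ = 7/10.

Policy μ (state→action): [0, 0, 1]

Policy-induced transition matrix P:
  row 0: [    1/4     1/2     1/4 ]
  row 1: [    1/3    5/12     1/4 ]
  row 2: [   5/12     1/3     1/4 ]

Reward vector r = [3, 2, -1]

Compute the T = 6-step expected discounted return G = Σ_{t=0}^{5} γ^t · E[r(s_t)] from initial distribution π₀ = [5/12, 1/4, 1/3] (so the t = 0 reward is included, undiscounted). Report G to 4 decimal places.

t=0: π = [0.4167, 0.2500, 0.3333], E[r] = 1.4167, γ^t·E[r] = 1.416667, running G = 1.416667
t=1: π = [0.3264, 0.4236, 0.2500], E[r] = 1.5764, γ^t·E[r] = 1.103472, running G = 2.520139
t=2: π = [0.3270, 0.4230, 0.2500], E[r] = 1.5770, γ^t·E[r] = 0.772714, running G = 3.292853
t=3: π = [0.3269, 0.4231, 0.2500], E[r] = 1.5769, γ^t·E[r] = 0.540883, running G = 3.833736
t=4: π = [0.3269, 0.4231, 0.2500], E[r] = 1.5769, γ^t·E[r] = 0.378619, running G = 4.212356
t=5: π = [0.3269, 0.4231, 0.2500], E[r] = 1.5769, γ^t·E[r] = 0.265033, running G = 4.477389

G = 4.4774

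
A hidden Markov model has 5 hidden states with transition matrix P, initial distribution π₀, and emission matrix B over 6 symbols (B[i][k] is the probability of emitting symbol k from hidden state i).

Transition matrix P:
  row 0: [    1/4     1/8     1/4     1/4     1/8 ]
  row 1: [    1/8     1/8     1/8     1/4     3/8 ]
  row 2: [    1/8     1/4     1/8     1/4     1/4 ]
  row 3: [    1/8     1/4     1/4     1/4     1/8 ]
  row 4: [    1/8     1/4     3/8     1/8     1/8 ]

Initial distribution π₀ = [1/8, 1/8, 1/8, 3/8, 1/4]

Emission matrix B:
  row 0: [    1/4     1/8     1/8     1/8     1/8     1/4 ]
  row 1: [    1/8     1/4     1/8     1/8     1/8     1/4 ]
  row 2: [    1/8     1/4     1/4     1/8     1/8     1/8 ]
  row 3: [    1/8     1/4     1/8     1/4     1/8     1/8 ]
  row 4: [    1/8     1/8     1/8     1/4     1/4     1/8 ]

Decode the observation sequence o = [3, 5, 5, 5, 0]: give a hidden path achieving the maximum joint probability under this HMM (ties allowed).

path = [3, 1, 4, 1, 4]

t=0: δ = [1.562e-02, 1.562e-02, 1.562e-02, 9.375e-02, 6.250e-02]  (obs o_0=3)
t=1: δ = [2.930e-03, 5.859e-03, 2.930e-03, 2.930e-03, 1.465e-03]  ψ = [3, 3, 3, 3, 3]  (obs o_1=5)
t=2: δ = [1.831e-04, 1.831e-04, 9.155e-05, 1.831e-04, 2.747e-04]  ψ = [0, 1, 0, 1, 1]  (obs o_2=5)
t=3: δ = [1.144e-05, 1.717e-05, 1.287e-05, 5.722e-06, 8.583e-06]  ψ = [0, 4, 4, 0, 1]  (obs o_3=5)
t=4: δ = [7.153e-07, 4.023e-07, 4.023e-07, 5.364e-07, 8.047e-07]  ψ = [0, 2, 4, 1, 1]  (obs o_4=0)
backtrack: best end state = 4; path = [3, 1, 4, 1, 4]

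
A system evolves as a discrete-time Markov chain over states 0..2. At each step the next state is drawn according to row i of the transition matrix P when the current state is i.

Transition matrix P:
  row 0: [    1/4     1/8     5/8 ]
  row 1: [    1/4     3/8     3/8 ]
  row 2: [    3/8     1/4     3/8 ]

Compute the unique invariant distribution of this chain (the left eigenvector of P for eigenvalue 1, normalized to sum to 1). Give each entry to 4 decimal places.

Balance equations π_j = Σ_i π_i·P[i][j]:
  π_0 = 1/4·π_0 + 1/4·π_1 + 3/8·π_2
  π_1 = 1/8·π_0 + 3/8·π_1 + 1/4·π_2
  normalize: π_0 + π_1 + π_2 = 1
Solving the linear system gives exactly π = [19/62, 15/62, 14/31].

π = [0.3065, 0.2419, 0.4516]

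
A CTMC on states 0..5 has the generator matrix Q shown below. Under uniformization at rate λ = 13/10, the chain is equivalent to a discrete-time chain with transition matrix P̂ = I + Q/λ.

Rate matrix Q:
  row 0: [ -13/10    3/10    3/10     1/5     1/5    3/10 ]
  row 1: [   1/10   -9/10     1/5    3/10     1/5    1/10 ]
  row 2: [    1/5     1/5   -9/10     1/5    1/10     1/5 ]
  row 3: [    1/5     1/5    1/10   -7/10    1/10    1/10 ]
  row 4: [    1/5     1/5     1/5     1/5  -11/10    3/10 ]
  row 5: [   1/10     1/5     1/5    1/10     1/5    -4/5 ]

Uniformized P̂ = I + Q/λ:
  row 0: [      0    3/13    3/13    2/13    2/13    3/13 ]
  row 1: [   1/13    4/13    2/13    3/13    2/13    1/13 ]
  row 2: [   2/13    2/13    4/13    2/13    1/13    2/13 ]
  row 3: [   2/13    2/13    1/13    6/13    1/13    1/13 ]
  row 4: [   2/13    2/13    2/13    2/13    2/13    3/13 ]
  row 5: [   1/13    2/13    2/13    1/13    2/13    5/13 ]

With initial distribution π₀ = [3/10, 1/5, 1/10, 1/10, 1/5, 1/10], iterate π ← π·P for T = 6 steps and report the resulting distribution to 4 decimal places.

t=0: π = [0.3000, 0.2000, 0.1000, 0.1000, 0.2000, 0.1000]
t=1: π = [0.0846, 0.2077, 0.1846, 0.1923, 0.1385, 0.1923]
t=2: π = [0.1101, 0.1923, 0.1740, 0.2142, 0.1249, 0.1846]
t=3: π = [0.1079, 0.1919, 0.1726, 0.2203, 0.1240, 0.1832]
t=4: π = [0.1084, 0.1917, 0.1718, 0.2223, 0.1236, 0.1823]
t=5: π = [0.1084, 0.1917, 0.1715, 0.2230, 0.1235, 0.1819]
t=6: π = [0.1084, 0.1917, 0.1714, 0.2232, 0.1235, 0.1818]

π = [0.1084, 0.1917, 0.1714, 0.2232, 0.1235, 0.1818]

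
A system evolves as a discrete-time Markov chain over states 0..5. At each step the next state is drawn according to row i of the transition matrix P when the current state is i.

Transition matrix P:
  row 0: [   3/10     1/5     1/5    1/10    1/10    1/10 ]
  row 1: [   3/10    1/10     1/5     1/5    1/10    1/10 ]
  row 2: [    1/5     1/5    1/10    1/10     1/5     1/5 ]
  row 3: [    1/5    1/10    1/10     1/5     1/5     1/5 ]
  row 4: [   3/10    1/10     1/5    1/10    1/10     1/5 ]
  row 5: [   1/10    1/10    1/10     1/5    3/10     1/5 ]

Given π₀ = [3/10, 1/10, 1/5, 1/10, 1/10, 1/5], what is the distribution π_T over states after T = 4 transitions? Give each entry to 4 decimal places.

t=0: π = [0.3000, 0.1000, 0.2000, 0.1000, 0.1000, 0.2000]
t=1: π = [0.2300, 0.1500, 0.1500, 0.1400, 0.1700, 0.1600]
t=2: π = [0.2390, 0.1380, 0.1550, 0.1450, 0.1610, 0.1620]
t=3: π = [0.2376, 0.1394, 0.1538, 0.1445, 0.1624, 0.1623]
t=4: π = [0.2377, 0.1391, 0.1539, 0.1446, 0.1623, 0.1623]

π = [0.2377, 0.1391, 0.1539, 0.1446, 0.1623, 0.1623]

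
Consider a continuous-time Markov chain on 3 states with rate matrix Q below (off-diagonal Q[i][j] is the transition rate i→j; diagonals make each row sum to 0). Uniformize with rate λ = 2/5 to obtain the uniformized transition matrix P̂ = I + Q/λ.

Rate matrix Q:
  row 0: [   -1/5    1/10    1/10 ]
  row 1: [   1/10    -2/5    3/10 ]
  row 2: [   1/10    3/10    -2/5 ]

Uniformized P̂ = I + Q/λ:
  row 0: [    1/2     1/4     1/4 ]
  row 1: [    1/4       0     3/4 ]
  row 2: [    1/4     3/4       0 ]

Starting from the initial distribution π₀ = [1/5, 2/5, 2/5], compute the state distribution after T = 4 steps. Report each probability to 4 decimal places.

π = [0.3328, 0.3336, 0.3336]

t=0: π = [0.2000, 0.4000, 0.4000]
t=1: π = [0.3000, 0.3500, 0.3500]
t=2: π = [0.3250, 0.3375, 0.3375]
t=3: π = [0.3313, 0.3344, 0.3344]
t=4: π = [0.3328, 0.3336, 0.3336]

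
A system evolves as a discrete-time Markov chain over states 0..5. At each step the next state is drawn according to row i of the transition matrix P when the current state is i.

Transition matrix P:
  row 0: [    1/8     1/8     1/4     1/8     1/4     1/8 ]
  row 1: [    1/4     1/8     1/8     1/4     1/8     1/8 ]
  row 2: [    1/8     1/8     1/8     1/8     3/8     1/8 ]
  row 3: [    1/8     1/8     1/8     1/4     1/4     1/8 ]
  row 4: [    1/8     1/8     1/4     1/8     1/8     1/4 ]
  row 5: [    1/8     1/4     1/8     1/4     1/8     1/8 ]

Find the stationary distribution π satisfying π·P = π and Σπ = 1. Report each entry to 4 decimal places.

Balance equations π_j = Σ_i π_i·P[i][j]:
  π_0 = 1/8·π_0 + 1/4·π_1 + 1/8·π_2 + 1/8·π_3 + 1/8·π_4 + 1/8·π_5
  π_1 = 1/8·π_0 + 1/8·π_1 + 1/8·π_2 + 1/8·π_3 + 1/8·π_4 + 1/4·π_5
  π_2 = 1/4·π_0 + 1/8·π_1 + 1/8·π_2 + 1/8·π_3 + 1/4·π_4 + 1/8·π_5
  π_3 = 1/8·π_0 + 1/4·π_1 + 1/8·π_2 + 1/4·π_3 + 1/8·π_4 + 1/4·π_5
  π_4 = 1/4·π_0 + 1/8·π_1 + 3/8·π_2 + 1/4·π_3 + 1/8·π_4 + 1/8·π_5
  normalize: π_0 + π_1 + π_2 + π_3 + π_4 + π_5 = 1
Solving the linear system gives exactly π = [160/1119, 161/1119, 63/373, 69/373, 233/1119, 169/1119].

π = [0.1430, 0.1439, 0.1689, 0.1850, 0.2082, 0.1510]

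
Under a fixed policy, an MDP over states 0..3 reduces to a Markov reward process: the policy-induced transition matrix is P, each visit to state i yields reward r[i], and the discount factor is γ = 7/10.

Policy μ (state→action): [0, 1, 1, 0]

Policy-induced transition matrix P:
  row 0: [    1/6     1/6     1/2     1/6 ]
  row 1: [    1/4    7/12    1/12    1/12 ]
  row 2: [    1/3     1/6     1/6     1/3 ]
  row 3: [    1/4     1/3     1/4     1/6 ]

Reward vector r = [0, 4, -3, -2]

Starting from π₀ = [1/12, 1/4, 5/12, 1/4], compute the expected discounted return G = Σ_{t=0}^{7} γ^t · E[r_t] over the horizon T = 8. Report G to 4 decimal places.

G = -0.2086

t=0: π = [0.0833, 0.2500, 0.4167, 0.2500], E[r] = -0.7500, γ^t·E[r] = -0.750000, running G = -0.750000
t=1: π = [0.2778, 0.3125, 0.1944, 0.2153], E[r] = 0.2361, γ^t·E[r] = 0.165278, running G = -0.584722
t=2: π = [0.2431, 0.3328, 0.2512, 0.1730], E[r] = 0.2315, γ^t·E[r] = 0.113426, running G = -0.471296
t=3: π = [0.2507, 0.3342, 0.2344, 0.1808], E[r] = 0.2719, γ^t·E[r] = 0.093260, running G = -0.378037
t=4: π = [0.2486, 0.3360, 0.2374, 0.1779], E[r] = 0.2760, γ^t·E[r] = 0.066272, running G = -0.311765
t=5: π = [0.2491, 0.3363, 0.2364, 0.1782], E[r] = 0.2797, γ^t·E[r] = 0.047013, running G = -0.264752
t=6: π = [0.2489, 0.3365, 0.2365, 0.1780], E[r] = 0.2804, γ^t·E[r] = 0.032991, running G = -0.231760
t=7: π = [0.2490, 0.3366, 0.2364, 0.1780], E[r] = 0.2808, γ^t·E[r] = 0.023125, running G = -0.208636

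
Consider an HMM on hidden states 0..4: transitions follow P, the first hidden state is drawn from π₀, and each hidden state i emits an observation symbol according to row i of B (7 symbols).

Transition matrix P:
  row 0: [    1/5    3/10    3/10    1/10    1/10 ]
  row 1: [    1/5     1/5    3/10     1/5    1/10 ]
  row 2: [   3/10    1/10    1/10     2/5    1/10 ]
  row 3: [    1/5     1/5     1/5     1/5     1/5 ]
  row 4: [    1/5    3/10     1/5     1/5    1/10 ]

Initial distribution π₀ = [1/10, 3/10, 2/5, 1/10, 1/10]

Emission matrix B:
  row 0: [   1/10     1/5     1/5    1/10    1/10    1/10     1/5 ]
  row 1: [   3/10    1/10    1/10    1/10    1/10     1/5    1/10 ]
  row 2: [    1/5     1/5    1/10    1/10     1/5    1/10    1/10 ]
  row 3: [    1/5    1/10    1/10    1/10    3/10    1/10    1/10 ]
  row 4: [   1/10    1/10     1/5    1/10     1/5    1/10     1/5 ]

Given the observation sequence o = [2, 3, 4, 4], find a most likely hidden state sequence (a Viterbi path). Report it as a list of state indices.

path = [2, 0, 2, 3]

t=0: δ = [2.000e-02, 3.000e-02, 4.000e-02, 1.000e-02, 2.000e-02]  (obs o_0=2)
t=1: δ = [1.200e-03, 6.000e-04, 9.000e-04, 1.600e-03, 4.000e-04]  ψ = [2, 0, 1, 2, 2]  (obs o_1=3)
t=2: δ = [3.200e-05, 3.600e-05, 7.200e-05, 1.080e-04, 6.400e-05]  ψ = [3, 0, 0, 2, 3]  (obs o_2=4)
t=3: δ = [2.160e-06, 2.160e-06, 4.320e-06, 8.640e-06, 4.320e-06]  ψ = [2, 3, 3, 2, 3]  (obs o_3=4)
backtrack: best end state = 3; path = [2, 0, 2, 3]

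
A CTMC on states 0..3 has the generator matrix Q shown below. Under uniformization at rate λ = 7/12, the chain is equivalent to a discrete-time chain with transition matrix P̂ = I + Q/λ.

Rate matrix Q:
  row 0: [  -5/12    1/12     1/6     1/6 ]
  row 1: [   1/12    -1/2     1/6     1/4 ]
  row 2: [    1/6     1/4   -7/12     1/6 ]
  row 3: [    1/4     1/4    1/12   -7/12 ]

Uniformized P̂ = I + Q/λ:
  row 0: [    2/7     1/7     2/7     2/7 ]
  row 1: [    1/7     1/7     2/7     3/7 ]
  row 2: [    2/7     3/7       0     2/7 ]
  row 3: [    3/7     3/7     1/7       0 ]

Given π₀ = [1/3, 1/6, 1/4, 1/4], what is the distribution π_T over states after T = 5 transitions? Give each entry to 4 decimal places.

π = [0.2836, 0.2712, 0.1936, 0.2516]

t=0: π = [0.3333, 0.1667, 0.2500, 0.2500]
t=1: π = [0.2976, 0.2857, 0.1786, 0.2381]
t=2: π = [0.2789, 0.2619, 0.2007, 0.2585]
t=3: π = [0.2852, 0.2741, 0.1914, 0.2493]
t=4: π = [0.2822, 0.2688, 0.1954, 0.2536]
t=5: π = [0.2836, 0.2712, 0.1936, 0.2516]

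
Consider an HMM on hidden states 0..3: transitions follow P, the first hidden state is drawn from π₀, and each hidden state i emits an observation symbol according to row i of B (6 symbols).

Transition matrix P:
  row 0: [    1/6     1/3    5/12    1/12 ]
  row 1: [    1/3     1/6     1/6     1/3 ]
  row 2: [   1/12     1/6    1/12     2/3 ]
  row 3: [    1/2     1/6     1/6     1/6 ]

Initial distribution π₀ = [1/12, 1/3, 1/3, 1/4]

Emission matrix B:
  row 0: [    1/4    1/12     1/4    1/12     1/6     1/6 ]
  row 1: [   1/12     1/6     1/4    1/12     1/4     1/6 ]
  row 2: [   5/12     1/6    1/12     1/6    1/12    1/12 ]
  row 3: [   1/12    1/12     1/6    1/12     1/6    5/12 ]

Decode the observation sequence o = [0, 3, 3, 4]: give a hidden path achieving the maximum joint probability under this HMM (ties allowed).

path = [2, 3, 0, 1]

t=0: δ = [2.083e-02, 2.778e-02, 1.389e-01, 2.083e-02]  (obs o_0=0)
t=1: δ = [9.645e-04, 1.929e-03, 1.929e-03, 7.716e-03]  ψ = [2, 2, 2, 2]  (obs o_1=3)
t=2: δ = [3.215e-04, 1.072e-04, 2.143e-04, 1.072e-04]  ψ = [3, 3, 3, 2]  (obs o_2=3)
t=3: δ = [8.931e-06, 2.679e-05, 1.116e-05, 2.381e-05]  ψ = [0, 0, 0, 2]  (obs o_3=4)
backtrack: best end state = 1; path = [2, 3, 0, 1]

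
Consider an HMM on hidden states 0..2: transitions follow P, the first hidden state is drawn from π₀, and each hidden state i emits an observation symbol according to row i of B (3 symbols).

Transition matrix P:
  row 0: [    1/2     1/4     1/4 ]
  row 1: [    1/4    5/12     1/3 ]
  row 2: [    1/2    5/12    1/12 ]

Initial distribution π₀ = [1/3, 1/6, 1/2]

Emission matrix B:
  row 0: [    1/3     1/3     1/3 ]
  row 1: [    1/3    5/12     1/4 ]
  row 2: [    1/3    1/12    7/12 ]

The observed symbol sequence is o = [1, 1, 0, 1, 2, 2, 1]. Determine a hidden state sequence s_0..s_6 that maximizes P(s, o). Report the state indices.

t=0: δ = [1.111e-01, 6.944e-02, 4.167e-02]  (obs o_0=1)
t=1: δ = [1.852e-02, 1.206e-02, 2.315e-03]  ψ = [0, 1, 0]  (obs o_1=1)
t=2: δ = [3.086e-03, 1.674e-03, 1.543e-03]  ψ = [0, 1, 0]  (obs o_2=0)
t=3: δ = [5.144e-04, 3.215e-04, 6.430e-05]  ψ = [0, 0, 0]  (obs o_3=1)
t=4: δ = [8.573e-05, 3.349e-05, 7.502e-05]  ψ = [0, 1, 0]  (obs o_4=2)
t=5: δ = [1.429e-05, 7.814e-06, 1.250e-05]  ψ = [0, 2, 0]  (obs o_5=2)
t=6: δ = [2.381e-06, 2.171e-06, 2.977e-07]  ψ = [0, 2, 0]  (obs o_6=1)
backtrack: best end state = 0; path = [0, 0, 0, 0, 0, 0, 0]

path = [0, 0, 0, 0, 0, 0, 0]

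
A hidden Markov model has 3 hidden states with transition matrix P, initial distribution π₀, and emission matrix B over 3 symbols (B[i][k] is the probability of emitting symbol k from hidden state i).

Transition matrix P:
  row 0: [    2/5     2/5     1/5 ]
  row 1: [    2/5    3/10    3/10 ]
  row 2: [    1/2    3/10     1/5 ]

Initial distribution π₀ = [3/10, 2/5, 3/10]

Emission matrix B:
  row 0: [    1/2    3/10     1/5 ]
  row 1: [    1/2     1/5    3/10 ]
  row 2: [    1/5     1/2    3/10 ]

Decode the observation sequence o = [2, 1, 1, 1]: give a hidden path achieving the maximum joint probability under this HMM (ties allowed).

path = [1, 2, 0, 0]

t=0: δ = [6.000e-02, 1.200e-01, 9.000e-02]  (obs o_0=2)
t=1: δ = [1.440e-02, 7.200e-03, 1.800e-02]  ψ = [1, 1, 1]  (obs o_1=1)
t=2: δ = [2.700e-03, 1.152e-03, 1.800e-03]  ψ = [2, 0, 2]  (obs o_2=1)
t=3: δ = [3.240e-04, 2.160e-04, 2.700e-04]  ψ = [0, 0, 0]  (obs o_3=1)
backtrack: best end state = 0; path = [1, 2, 0, 0]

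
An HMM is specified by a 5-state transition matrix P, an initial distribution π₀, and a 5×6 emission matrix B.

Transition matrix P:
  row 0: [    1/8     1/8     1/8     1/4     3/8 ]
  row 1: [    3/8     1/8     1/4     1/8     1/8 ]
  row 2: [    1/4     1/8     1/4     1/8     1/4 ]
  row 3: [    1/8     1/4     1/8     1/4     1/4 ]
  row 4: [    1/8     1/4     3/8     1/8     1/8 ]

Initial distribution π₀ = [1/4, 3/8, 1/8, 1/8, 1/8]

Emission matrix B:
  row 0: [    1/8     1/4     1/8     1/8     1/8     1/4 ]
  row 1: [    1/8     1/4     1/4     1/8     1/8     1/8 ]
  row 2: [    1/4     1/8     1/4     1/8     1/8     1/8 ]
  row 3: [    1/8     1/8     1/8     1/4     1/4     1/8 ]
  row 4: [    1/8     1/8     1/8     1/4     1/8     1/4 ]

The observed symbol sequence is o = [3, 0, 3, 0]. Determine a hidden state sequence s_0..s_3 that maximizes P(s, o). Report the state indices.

t=0: δ = [3.125e-02, 4.688e-02, 1.562e-02, 3.125e-02, 3.125e-02]  (obs o_0=3)
t=1: δ = [2.197e-03, 9.766e-04, 2.930e-03, 9.766e-04, 1.465e-03]  ψ = [1, 3, 1, 0, 0]  (obs o_1=0)
t=2: δ = [9.155e-05, 4.578e-05, 9.155e-05, 1.373e-04, 2.060e-04]  ψ = [2, 2, 2, 0, 0]  (obs o_2=3)
t=3: δ = [3.219e-06, 6.437e-06, 1.931e-05, 4.292e-06, 4.292e-06]  ψ = [4, 4, 4, 3, 0]  (obs o_3=0)
backtrack: best end state = 2; path = [1, 0, 4, 2]

path = [1, 0, 4, 2]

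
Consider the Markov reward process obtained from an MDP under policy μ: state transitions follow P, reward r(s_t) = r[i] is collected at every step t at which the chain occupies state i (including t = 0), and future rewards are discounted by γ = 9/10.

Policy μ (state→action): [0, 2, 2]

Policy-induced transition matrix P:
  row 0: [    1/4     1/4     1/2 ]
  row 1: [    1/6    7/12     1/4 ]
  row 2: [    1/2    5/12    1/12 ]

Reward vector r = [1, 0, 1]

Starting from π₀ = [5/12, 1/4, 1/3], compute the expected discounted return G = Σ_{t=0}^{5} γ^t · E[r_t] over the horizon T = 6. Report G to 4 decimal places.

t=0: π = [0.4167, 0.2500, 0.3333], E[r] = 0.7500, γ^t·E[r] = 0.750000, running G = 0.750000
t=1: π = [0.3125, 0.3889, 0.2986], E[r] = 0.6111, γ^t·E[r] = 0.550000, running G = 1.300000
t=2: π = [0.2922, 0.4294, 0.2784], E[r] = 0.5706, γ^t·E[r] = 0.462188, running G = 1.762188
t=3: π = [0.2838, 0.4395, 0.2767], E[r] = 0.5605, γ^t·E[r] = 0.408586, running G = 2.170773
t=4: π = [0.2825, 0.4426, 0.2748], E[r] = 0.5574, γ^t·E[r] = 0.365697, running G = 2.536471
t=5: π = [0.2818, 0.4433, 0.2748], E[r] = 0.5567, γ^t·E[r] = 0.328698, running G = 2.865169

G = 2.8652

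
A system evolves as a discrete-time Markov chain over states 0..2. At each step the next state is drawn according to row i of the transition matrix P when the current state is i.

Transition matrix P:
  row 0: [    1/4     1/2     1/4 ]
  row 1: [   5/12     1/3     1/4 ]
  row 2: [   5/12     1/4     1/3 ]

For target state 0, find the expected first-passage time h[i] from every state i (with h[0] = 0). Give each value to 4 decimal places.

First-step conditioning: h[0] = 0; for i ≠ 0, h[i] = 1 + Σ_k P[i][k]·h[k].
  h[1] = 1 + 1/3·h[1] + 1/4·h[2]
  h[2] = 1 + 1/4·h[1] + 1/3·h[2]
Solving the 2×2 linear system over states ≠ 0 gives exactly h = [0, 12/5, 12/5] (h[0] = 0 is the target).

h = [0.0000, 2.4000, 2.4000]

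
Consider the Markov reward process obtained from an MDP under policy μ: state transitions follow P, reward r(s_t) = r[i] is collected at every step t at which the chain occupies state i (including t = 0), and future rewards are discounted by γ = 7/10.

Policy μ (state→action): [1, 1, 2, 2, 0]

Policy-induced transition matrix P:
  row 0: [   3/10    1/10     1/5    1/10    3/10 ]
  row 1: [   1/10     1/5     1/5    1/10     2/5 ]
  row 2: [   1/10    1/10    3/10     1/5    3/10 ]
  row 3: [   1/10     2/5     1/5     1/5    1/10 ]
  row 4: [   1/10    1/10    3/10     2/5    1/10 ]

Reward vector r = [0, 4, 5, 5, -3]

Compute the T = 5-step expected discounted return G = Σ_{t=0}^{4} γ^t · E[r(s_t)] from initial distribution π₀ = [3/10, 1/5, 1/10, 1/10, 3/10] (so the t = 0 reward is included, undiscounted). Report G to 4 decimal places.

G = 4.9196

t=0: π = [0.3000, 0.2000, 0.1000, 0.1000, 0.3000], E[r] = 0.9000, γ^t·E[r] = 0.900000, running G = 0.900000
t=1: π = [0.1600, 0.1500, 0.2400, 0.2100, 0.2400], E[r] = 2.1300, γ^t·E[r] = 1.491000, running G = 2.391000
t=2: π = [0.1320, 0.1780, 0.2480, 0.2170, 0.2250], E[r] = 2.3620, γ^t·E[r] = 1.157380, running G = 3.548380
t=3: π = [0.1264, 0.1829, 0.2473, 0.2140, 0.2294], E[r] = 2.3499, γ^t·E[r] = 0.806016, running G = 4.354396
t=4: π = [0.1253, 0.1825, 0.2477, 0.2150, 0.2296], E[r] = 2.3542, γ^t·E[r] = 0.565251, running G = 4.919646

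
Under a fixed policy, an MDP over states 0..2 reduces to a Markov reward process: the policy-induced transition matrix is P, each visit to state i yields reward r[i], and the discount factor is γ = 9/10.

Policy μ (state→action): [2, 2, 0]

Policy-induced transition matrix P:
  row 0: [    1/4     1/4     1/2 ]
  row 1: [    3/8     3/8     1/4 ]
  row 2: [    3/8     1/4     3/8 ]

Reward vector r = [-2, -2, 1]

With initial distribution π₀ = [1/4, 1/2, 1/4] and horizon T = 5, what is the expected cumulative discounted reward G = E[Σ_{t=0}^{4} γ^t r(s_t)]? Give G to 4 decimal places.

t=0: π = [0.2500, 0.5000, 0.2500], E[r] = -1.2500, γ^t·E[r] = -1.250000, running G = -1.250000
t=1: π = [0.3438, 0.3125, 0.3438], E[r] = -0.9688, γ^t·E[r] = -0.871875, running G = -2.121875
t=2: π = [0.3320, 0.2891, 0.3789], E[r] = -0.8633, γ^t·E[r] = -0.699258, running G = -2.821133
t=3: π = [0.3335, 0.2861, 0.3804], E[r] = -0.8589, γ^t·E[r] = -0.626128, running G = -3.447261
t=4: π = [0.3333, 0.2858, 0.3809], E[r] = -0.8572, γ^t·E[r] = -0.562434, running G = -4.009696

G = -4.0097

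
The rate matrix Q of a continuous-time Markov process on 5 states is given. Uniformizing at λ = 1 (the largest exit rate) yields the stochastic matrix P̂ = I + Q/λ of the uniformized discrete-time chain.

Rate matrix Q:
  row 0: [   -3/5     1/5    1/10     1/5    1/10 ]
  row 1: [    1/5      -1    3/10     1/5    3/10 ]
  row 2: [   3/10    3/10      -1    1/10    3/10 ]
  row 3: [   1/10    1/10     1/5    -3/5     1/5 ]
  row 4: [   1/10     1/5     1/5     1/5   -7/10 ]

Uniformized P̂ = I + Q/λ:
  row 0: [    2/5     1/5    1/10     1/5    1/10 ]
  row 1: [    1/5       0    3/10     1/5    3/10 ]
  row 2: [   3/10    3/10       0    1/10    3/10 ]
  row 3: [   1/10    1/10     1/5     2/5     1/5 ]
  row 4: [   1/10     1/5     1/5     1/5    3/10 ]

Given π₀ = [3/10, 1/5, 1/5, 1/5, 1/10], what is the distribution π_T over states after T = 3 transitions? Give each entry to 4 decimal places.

π = [0.2146, 0.1610, 0.1618, 0.2297, 0.2329]

t=0: π = [0.3000, 0.2000, 0.2000, 0.2000, 0.1000]
t=1: π = [0.2500, 0.1600, 0.1500, 0.2200, 0.2200]
t=2: π = [0.2210, 0.1610, 0.1610, 0.2290, 0.2280]
t=3: π = [0.2146, 0.1610, 0.1618, 0.2297, 0.2329]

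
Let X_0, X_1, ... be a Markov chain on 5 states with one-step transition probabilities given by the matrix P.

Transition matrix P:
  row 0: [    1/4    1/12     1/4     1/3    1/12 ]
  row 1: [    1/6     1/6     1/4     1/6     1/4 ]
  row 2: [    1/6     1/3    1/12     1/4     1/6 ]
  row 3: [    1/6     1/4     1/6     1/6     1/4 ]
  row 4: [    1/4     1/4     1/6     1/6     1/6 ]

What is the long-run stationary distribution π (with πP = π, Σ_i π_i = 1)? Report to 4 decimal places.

π = [0.1987, 0.2145, 0.1856, 0.2153, 0.1859]

Balance equations π_j = Σ_i π_i·P[i][j]:
  π_0 = 1/4·π_0 + 1/6·π_1 + 1/6·π_2 + 1/6·π_3 + 1/4·π_4
  π_1 = 1/12·π_0 + 1/6·π_1 + 1/3·π_2 + 1/4·π_3 + 1/4·π_4
  π_2 = 1/4·π_0 + 1/4·π_1 + 1/12·π_2 + 1/6·π_3 + 1/6·π_4
  π_3 = 1/3·π_0 + 1/6·π_1 + 1/4·π_2 + 1/6·π_3 + 1/6·π_4
  normalize: π_0 + π_1 + π_2 + π_3 + π_4 = 1
Solving the linear system gives exactly π = [4843/24371, 5227/24371, 4524/24371, 5246/24371, 4531/24371].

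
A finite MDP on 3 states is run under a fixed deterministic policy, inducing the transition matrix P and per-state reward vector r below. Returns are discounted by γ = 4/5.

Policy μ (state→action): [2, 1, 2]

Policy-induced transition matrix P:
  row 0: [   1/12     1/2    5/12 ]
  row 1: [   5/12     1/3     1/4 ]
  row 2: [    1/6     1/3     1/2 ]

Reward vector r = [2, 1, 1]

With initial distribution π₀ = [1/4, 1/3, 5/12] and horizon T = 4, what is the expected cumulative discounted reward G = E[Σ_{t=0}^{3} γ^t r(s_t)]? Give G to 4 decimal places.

t=0: π = [0.2500, 0.3333, 0.4167], E[r] = 1.2500, γ^t·E[r] = 1.250000, running G = 1.250000
t=1: π = [0.2292, 0.3750, 0.3958], E[r] = 1.2292, γ^t·E[r] = 0.983333, running G = 2.233333
t=2: π = [0.2413, 0.3715, 0.3872], E[r] = 1.2413, γ^t·E[r] = 0.794444, running G = 3.027778
t=3: π = [0.2394, 0.3736, 0.3870], E[r] = 1.2394, γ^t·E[r] = 0.634593, running G = 3.662370

G = 3.6624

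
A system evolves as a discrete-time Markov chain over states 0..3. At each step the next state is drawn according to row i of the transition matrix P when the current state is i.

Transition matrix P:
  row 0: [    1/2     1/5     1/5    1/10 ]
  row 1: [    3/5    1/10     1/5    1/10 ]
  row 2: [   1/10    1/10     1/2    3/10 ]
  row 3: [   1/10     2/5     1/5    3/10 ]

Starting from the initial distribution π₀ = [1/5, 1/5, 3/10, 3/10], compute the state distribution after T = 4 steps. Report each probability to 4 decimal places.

t=0: π = [0.2000, 0.2000, 0.3000, 0.3000]
t=1: π = [0.2800, 0.2100, 0.2900, 0.2200]
t=2: π = [0.3170, 0.1940, 0.2870, 0.2020]
t=3: π = [0.3238, 0.1923, 0.2861, 0.1978]
t=4: π = [0.3257, 0.1917, 0.2858, 0.1968]

π = [0.3257, 0.1917, 0.2858, 0.1968]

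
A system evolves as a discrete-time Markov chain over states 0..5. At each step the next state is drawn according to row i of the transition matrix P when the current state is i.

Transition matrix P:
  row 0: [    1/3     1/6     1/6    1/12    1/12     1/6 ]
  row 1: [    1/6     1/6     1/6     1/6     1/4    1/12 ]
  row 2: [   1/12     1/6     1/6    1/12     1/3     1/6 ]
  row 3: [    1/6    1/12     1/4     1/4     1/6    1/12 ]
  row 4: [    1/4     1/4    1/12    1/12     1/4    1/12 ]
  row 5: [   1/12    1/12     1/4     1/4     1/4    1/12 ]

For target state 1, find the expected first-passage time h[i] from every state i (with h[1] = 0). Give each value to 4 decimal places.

h = [6.2026, 0.0000, 6.0405, 6.6977, 5.5544, 6.6437]

First-step conditioning: h[1] = 0; for i ≠ 1, h[i] = 1 + Σ_k P[i][k]·h[k].
  h[0] = 1 + 1/3·h[0] + 1/6·h[2] + 1/12·h[3] + 1/12·h[4] + 1/6·h[5]
  h[2] = 1 + 1/12·h[0] + 1/6·h[2] + 1/12·h[3] + 1/3·h[4] + 1/6·h[5]
  h[3] = 1 + 1/6·h[0] + 1/4·h[2] + 1/4·h[3] + 1/6·h[4] + 1/12·h[5]
  h[4] = 1 + 1/4·h[0] + 1/12·h[2] + 1/12·h[3] + 1/4·h[4] + 1/12·h[5]
  h[5] = 1 + 1/12·h[0] + 1/4·h[2] + 1/4·h[3] + 1/4·h[4] + 1/12·h[5]
Solving the 5×5 linear system over states ≠ 1 gives exactly h = [8268/1333, 0, 8052/1333, 288/43, 7404/1333, 8856/1333] (h[1] = 0 is the target).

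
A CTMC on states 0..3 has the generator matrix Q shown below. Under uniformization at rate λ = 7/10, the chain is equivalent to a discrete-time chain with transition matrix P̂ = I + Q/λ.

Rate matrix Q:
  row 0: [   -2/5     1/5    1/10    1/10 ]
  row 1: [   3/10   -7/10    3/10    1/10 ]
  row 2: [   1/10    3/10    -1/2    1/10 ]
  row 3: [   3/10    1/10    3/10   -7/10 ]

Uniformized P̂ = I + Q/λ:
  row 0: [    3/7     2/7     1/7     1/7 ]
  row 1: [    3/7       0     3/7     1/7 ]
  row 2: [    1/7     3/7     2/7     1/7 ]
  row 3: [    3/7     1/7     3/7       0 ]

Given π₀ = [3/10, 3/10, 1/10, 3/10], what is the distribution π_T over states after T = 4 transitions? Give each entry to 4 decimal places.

π = [0.3444, 0.2447, 0.2858, 0.1251]

t=0: π = [0.3000, 0.3000, 0.1000, 0.3000]
t=1: π = [0.4000, 0.1714, 0.3286, 0.1000]
t=2: π = [0.3347, 0.2694, 0.2673, 0.1286]
t=3: π = [0.3522, 0.2286, 0.2948, 0.1245]
t=4: π = [0.3444, 0.2447, 0.2858, 0.1251]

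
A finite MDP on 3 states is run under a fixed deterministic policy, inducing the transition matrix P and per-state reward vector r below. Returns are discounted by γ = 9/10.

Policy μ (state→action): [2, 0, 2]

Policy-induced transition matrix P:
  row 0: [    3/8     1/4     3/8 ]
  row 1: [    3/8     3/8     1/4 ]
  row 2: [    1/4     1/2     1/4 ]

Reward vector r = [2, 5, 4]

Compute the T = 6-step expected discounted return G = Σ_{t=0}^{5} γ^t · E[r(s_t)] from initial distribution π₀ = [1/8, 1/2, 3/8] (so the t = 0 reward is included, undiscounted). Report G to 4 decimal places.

G = 17.9026

t=0: π = [0.1250, 0.5000, 0.3750], E[r] = 4.2500, γ^t·E[r] = 4.250000, running G = 4.250000
t=1: π = [0.3281, 0.4063, 0.2656], E[r] = 3.7500, γ^t·E[r] = 3.375000, running G = 7.625000
t=2: π = [0.3418, 0.3672, 0.2910], E[r] = 3.6836, γ^t·E[r] = 2.983711, running G = 10.608711
t=3: π = [0.3386, 0.3687, 0.2927], E[r] = 3.6914, γ^t·E[r] = 2.691035, running G = 13.299746
t=4: π = [0.3384, 0.3693, 0.2923], E[r] = 3.6924, γ^t·E[r] = 2.422612, running G = 15.722359
t=5: π = [0.3385, 0.3692, 0.2923], E[r] = 3.6923, γ^t·E[r] = 2.180279, running G = 17.902638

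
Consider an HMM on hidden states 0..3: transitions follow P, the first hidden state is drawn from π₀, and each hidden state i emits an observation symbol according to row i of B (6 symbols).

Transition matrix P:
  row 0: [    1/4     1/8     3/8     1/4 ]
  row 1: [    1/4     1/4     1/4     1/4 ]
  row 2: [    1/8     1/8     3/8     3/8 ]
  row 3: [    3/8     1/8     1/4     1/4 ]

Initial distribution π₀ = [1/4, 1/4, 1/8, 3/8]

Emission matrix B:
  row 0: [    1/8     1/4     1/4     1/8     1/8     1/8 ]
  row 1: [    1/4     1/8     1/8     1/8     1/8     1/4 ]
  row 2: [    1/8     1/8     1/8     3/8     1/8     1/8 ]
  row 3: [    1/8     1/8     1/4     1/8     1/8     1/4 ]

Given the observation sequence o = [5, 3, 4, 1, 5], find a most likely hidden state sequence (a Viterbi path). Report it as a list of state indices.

t=0: δ = [3.125e-02, 6.250e-02, 1.562e-02, 9.375e-02]  (obs o_0=5)
t=1: δ = [4.395e-03, 1.953e-03, 8.789e-03, 2.930e-03]  ψ = [3, 1, 3, 3]  (obs o_1=3)
t=2: δ = [1.373e-04, 1.373e-04, 4.120e-04, 4.120e-04]  ψ = [0, 2, 2, 2]  (obs o_2=4)
t=3: δ = [3.862e-05, 6.437e-06, 1.931e-05, 1.931e-05]  ψ = [3, 2, 2, 2]  (obs o_3=1)
t=4: δ = [1.207e-06, 1.207e-06, 1.810e-06, 2.414e-06]  ψ = [0, 0, 0, 0]  (obs o_4=5)
backtrack: best end state = 3; path = [3, 2, 3, 0, 3]

path = [3, 2, 3, 0, 3]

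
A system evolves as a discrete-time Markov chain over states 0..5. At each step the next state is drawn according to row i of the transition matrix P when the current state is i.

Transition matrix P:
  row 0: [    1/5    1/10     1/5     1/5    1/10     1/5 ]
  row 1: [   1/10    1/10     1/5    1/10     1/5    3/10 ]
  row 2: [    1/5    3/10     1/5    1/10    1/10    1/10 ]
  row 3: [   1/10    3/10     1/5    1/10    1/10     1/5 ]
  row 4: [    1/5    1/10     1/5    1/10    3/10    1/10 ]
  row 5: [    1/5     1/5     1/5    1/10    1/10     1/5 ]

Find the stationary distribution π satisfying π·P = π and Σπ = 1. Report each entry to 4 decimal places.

Balance equations π_j = Σ_i π_i·P[i][j]:
  π_0 = 1/5·π_0 + 1/10·π_1 + 1/5·π_2 + 1/10·π_3 + 1/5·π_4 + 1/5·π_5
  π_1 = 1/10·π_0 + 1/10·π_1 + 3/10·π_2 + 3/10·π_3 + 1/10·π_4 + 1/5·π_5
  π_2 = 1/5·π_0 + 1/5·π_1 + 1/5·π_2 + 1/5·π_3 + 1/5·π_4 + 1/5·π_5
  π_3 = 1/5·π_0 + 1/10·π_1 + 1/10·π_2 + 1/10·π_3 + 1/10·π_4 + 1/10·π_5
  π_4 = 1/10·π_0 + 1/5·π_1 + 1/10·π_2 + 1/10·π_3 + 3/10·π_4 + 1/10·π_5
  normalize: π_0 + π_1 + π_2 + π_3 + π_4 + π_5 = 1
Solving the linear system gives exactly π = [41/241, 219/1205, 1/5, 141/1205, 178/1205, 221/1205].

π = [0.1701, 0.1817, 0.2000, 0.1170, 0.1477, 0.1834]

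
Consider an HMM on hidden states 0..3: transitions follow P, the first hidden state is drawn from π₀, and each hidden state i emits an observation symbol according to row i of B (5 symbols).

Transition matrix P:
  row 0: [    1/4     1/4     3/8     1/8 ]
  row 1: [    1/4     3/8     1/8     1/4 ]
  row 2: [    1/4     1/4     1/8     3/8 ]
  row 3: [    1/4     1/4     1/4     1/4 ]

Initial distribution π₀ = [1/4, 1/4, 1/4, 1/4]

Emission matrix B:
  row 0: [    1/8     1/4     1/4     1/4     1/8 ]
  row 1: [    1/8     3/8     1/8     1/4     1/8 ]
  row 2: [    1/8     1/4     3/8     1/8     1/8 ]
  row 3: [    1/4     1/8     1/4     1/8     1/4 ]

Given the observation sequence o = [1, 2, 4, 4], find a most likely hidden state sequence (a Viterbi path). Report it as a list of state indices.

path = [0, 2, 3, 3]

t=0: δ = [6.250e-02, 9.375e-02, 6.250e-02, 3.125e-02]  (obs o_0=1)
t=1: δ = [5.859e-03, 4.395e-03, 8.789e-03, 5.859e-03]  ψ = [1, 1, 0, 1]  (obs o_1=2)
t=2: δ = [2.747e-04, 2.747e-04, 2.747e-04, 8.240e-04]  ψ = [2, 2, 0, 2]  (obs o_2=4)
t=3: δ = [2.575e-05, 2.575e-05, 2.575e-05, 5.150e-05]  ψ = [3, 3, 3, 3]  (obs o_3=4)
backtrack: best end state = 3; path = [0, 2, 3, 3]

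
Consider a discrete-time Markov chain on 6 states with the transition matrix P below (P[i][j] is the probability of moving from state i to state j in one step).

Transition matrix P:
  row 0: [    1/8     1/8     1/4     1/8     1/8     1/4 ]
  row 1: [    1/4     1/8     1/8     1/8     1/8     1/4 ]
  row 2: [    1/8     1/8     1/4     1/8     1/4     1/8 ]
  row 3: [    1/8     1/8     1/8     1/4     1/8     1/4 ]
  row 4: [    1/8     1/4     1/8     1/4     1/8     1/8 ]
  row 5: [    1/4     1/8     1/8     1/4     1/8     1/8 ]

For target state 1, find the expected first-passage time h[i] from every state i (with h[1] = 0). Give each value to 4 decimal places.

First-step conditioning: h[1] = 0; for i ≠ 1, h[i] = 1 + Σ_k P[i][k]·h[k].
  h[0] = 1 + 1/8·h[0] + 1/4·h[2] + 1/8·h[3] + 1/8·h[4] + 1/4·h[5]
  h[2] = 1 + 1/8·h[0] + 1/4·h[2] + 1/8·h[3] + 1/4·h[4] + 1/8·h[5]
  h[3] = 1 + 1/8·h[0] + 1/8·h[2] + 1/4·h[3] + 1/8·h[4] + 1/4·h[5]
  h[4] = 1 + 1/8·h[0] + 1/8·h[2] + 1/4·h[3] + 1/8·h[4] + 1/8·h[5]
  h[5] = 1 + 1/4·h[0] + 1/8·h[2] + 1/4·h[3] + 1/8·h[4] + 1/8·h[5]
Solving the 5×5 linear system over states ≠ 1 gives exactly h = [10752/1543, 0, 10584/1543, 10776/1543, 28288/4629, 32320/4629] (h[1] = 0 is the target).

h = [6.9682, 0.0000, 6.8594, 6.9838, 6.1110, 6.9821]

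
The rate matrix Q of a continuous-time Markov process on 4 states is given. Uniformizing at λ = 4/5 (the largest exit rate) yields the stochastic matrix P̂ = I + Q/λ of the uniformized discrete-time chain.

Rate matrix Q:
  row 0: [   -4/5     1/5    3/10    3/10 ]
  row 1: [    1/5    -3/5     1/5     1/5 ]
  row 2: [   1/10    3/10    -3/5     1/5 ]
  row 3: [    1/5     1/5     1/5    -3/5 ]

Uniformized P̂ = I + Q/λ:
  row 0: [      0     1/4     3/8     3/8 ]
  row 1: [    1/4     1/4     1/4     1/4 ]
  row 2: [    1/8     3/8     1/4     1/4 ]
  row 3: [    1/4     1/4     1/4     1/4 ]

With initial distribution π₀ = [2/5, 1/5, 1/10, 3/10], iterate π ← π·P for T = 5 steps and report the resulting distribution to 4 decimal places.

t=0: π = [0.4000, 0.2000, 0.1000, 0.3000]
t=1: π = [0.1375, 0.2625, 0.3000, 0.3000]
t=2: π = [0.1781, 0.2875, 0.2672, 0.2672]
t=3: π = [0.1721, 0.2834, 0.2723, 0.2723]
t=4: π = [0.1729, 0.2840, 0.2715, 0.2715]
t=5: π = [0.1728, 0.2839, 0.2716, 0.2716]

π = [0.1728, 0.2839, 0.2716, 0.2716]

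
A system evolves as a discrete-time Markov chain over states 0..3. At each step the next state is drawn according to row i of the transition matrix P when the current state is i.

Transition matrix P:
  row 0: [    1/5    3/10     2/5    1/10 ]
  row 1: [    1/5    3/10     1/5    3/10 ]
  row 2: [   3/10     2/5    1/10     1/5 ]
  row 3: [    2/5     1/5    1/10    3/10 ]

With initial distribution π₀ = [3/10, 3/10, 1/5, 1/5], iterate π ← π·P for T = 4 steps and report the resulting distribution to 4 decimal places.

t=0: π = [0.3000, 0.3000, 0.2000, 0.2000]
t=1: π = [0.2600, 0.3000, 0.2200, 0.2200]
t=2: π = [0.2660, 0.3000, 0.2080, 0.2260]
t=3: π = [0.2660, 0.2982, 0.2098, 0.2260]
t=4: π = [0.2662, 0.2984, 0.2096, 0.2258]

π = [0.2662, 0.2984, 0.2096, 0.2258]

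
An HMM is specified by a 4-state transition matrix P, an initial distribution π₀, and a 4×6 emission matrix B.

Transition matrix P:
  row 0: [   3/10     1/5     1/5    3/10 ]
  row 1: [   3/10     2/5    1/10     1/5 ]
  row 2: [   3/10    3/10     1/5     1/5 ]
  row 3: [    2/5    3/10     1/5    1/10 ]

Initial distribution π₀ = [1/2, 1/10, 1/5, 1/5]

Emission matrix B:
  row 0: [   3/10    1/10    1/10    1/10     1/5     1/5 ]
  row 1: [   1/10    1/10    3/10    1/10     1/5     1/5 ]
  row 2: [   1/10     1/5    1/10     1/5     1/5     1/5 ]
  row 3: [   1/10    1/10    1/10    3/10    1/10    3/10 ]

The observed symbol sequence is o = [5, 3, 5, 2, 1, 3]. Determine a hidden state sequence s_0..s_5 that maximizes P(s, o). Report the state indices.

t=0: δ = [1.000e-01, 2.000e-02, 4.000e-02, 6.000e-02]  (obs o_0=5)
t=1: δ = [3.000e-03, 2.000e-03, 4.000e-03, 9.000e-03]  ψ = [0, 0, 0, 0]  (obs o_1=3)
t=2: δ = [7.200e-04, 5.400e-04, 3.600e-04, 2.700e-04]  ψ = [3, 3, 3, 0]  (obs o_2=5)
t=3: δ = [2.160e-05, 6.480e-05, 1.440e-05, 2.160e-05]  ψ = [0, 1, 0, 0]  (obs o_3=2)
t=4: δ = [1.944e-06, 2.592e-06, 1.296e-06, 1.296e-06]  ψ = [1, 1, 1, 1]  (obs o_4=1)
t=5: δ = [7.776e-08, 1.037e-07, 7.776e-08, 1.750e-07]  ψ = [1, 1, 0, 0]  (obs o_5=3)
backtrack: best end state = 3; path = [0, 3, 1, 1, 0, 3]

path = [0, 3, 1, 1, 0, 3]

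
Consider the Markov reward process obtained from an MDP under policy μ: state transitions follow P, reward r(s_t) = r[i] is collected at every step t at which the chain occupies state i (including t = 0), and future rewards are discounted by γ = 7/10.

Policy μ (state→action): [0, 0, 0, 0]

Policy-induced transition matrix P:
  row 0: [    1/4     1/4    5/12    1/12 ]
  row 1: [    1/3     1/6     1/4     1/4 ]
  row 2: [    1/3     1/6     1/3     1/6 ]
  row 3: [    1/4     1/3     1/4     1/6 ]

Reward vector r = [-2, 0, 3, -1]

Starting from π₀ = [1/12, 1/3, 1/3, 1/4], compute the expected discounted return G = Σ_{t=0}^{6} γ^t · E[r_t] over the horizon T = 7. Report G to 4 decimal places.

t=0: π = [0.0833, 0.3333, 0.3333, 0.2500], E[r] = 0.5833, γ^t·E[r] = 0.583333, running G = 0.583333
t=1: π = [0.3056, 0.2153, 0.2917, 0.1875], E[r] = 0.0764, γ^t·E[r] = 0.053472, running G = 0.636806
t=2: π = [0.2922, 0.2234, 0.3252, 0.1591], E[r] = 0.2321, γ^t·E[r] = 0.113709, running G = 0.750515
t=3: π = [0.2957, 0.2175, 0.3258, 0.1609], E[r] = 0.2251, γ^t·E[r] = 0.077198, running G = 0.827713
t=4: π = [0.2953, 0.2181, 0.3264, 0.1602], E[r] = 0.2286, γ^t·E[r] = 0.054887, running G = 0.882600
t=5: π = [0.2954, 0.2180, 0.3264, 0.1602], E[r] = 0.2283, γ^t·E[r] = 0.038362, running G = 0.920962
t=6: π = [0.2954, 0.2180, 0.3264, 0.1602], E[r] = 0.2283, γ^t·E[r] = 0.026865, running G = 0.947827

G = 0.9478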